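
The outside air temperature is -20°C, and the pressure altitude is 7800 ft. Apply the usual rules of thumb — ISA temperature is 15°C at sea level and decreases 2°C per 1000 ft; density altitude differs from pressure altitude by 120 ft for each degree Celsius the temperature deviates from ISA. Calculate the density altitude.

ISA temperature at 7800 ft = 15 − 2 × (7800/1000) = -0.6°C.
ISA deviation = -20 − (-0.6) = -19.4°C.
Density altitude = 7800 + 120 × (-19.4) = 7800 + (-2328) = 5472 ft.

5472 ft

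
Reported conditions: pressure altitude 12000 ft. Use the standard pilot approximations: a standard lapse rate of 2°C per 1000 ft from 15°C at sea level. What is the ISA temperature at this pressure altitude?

ISA temperature = 15 − 2 × (12000/1000) = 15 − 24 = -9°C.

-9°C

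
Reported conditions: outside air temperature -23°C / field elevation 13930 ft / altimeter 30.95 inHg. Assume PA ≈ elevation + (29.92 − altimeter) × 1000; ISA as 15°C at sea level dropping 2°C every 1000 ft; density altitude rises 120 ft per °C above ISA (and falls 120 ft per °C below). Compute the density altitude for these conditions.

11436 ft

Pressure altitude = 13930 + (29.92 − 30.95) × 1000 = 13930 + (-1030) = 12900 ft.
ISA temperature at 12900 ft = 15 − 2 × (12900/1000) = -10.8°C.
ISA deviation = -23 − (-10.8) = -12.2°C.
Density altitude = 12900 + 120 × (-12.2) = 11436 ft.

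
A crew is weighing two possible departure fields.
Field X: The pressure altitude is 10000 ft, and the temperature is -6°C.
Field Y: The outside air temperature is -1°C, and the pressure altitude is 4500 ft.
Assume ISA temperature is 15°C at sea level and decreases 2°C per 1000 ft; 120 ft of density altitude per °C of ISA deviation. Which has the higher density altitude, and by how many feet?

Field X by 6220 ft

Field X: ISA temp = -5°C, deviation -1°C, DA = 10000 + 120 × (-1) = 9880 ft.
Field Y: ISA temp = 6°C, deviation -7°C, DA = 4500 + 120 × (-7) = 3660 ft.
Field X is higher by 9880 − 3660 = 6220 ft.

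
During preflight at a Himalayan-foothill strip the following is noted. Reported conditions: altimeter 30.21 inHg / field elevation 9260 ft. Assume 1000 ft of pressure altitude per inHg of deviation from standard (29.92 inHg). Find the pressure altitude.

Pressure correction = (29.92 − 30.21) × 1000 = -290 ft.
Pressure altitude = 9260 + (-290) = 8970 ft.

8970 ft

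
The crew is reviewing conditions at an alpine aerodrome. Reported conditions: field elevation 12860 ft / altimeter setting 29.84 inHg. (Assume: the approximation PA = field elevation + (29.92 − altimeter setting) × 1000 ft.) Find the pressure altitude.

12940 ft

Pressure correction = (29.92 − 29.84) × 1000 = +80 ft.
Pressure altitude = 12860 + (+80) = 12940 ft.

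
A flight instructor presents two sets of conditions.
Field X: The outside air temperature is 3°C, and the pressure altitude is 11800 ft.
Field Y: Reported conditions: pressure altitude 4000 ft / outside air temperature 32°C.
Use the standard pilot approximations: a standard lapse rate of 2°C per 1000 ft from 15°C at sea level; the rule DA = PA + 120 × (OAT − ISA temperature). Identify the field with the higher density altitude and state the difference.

Field X: ISA temp = -8.6°C, deviation +11.6°C, DA = 11800 + 120 × 11.6 = 13192 ft.
Field Y: ISA temp = 7°C, deviation +25°C, DA = 4000 + 120 × 25 = 7000 ft.
Field X is higher by 13192 − 7000 = 6192 ft.

Field X by 6192 ft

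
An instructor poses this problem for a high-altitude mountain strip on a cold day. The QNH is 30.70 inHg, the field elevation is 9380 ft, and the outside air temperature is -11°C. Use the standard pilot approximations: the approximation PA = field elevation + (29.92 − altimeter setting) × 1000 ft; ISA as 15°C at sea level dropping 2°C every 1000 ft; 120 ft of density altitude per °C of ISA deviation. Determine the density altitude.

Pressure altitude = 9380 + (29.92 − 30.70) × 1000 = 9380 + (-780) = 8600 ft.
ISA temperature at 8600 ft = 15 − 2 × (8600/1000) = -2.2°C.
ISA deviation = -11 − (-2.2) = -8.8°C.
Density altitude = 8600 + 120 × (-8.8) = 7544 ft.

7544 ft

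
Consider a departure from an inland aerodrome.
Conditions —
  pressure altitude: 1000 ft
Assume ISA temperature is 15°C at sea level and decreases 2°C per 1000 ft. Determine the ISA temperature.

ISA temperature = 15 − 2 × (1000/1000) = 15 − 2 = 13°C.

13°C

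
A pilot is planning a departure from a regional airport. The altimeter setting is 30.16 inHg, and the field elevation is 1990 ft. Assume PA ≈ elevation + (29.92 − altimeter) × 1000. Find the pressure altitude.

Pressure correction = (29.92 − 30.16) × 1000 = -240 ft.
Pressure altitude = 1990 + (-240) = 1750 ft.

1750 ft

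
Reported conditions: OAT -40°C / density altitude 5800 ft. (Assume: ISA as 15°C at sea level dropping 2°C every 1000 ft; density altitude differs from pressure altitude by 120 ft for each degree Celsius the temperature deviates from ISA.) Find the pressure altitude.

DA = PA + 120 × (OAT − (15 − 2·PA/1000)) = PA + 120·OAT − 1800 + 0.24·PA = 1.24·PA + 120·OAT − 1800.
So 1.24·PA = 5800 − 120 × (-40) + 1800 = 12400.
PA = 12400 / 1.24 = 10000 ft.

10000 ft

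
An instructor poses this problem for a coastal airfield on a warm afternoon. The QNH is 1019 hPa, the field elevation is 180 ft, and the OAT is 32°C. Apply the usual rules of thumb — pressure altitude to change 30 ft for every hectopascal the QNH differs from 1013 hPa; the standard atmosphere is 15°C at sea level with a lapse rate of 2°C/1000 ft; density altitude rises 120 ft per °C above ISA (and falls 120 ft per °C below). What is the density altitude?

Pressure altitude = 180 + (1013 − 1019) × 30 = 180 + (-180) = 0 ft.
ISA temperature at 0 ft = 15 − 2 × (0/1000) = 15°C.
ISA deviation = 32 − 15 = +17°C.
Density altitude = 0 + 120 × (17) = 2040 ft.

2040 ft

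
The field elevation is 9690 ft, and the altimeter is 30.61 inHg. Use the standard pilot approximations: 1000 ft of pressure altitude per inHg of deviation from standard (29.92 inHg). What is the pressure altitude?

Pressure correction = (29.92 − 30.61) × 1000 = -690 ft.
Pressure altitude = 9690 + (-690) = 9000 ft.

9000 ft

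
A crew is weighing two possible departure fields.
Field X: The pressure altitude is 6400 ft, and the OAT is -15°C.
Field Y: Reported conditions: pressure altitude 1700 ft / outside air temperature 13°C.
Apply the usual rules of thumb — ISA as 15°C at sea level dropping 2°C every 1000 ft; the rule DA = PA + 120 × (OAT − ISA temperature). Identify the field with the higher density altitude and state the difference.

Field X: ISA temp = 2.2°C, deviation -17.2°C, DA = 6400 + 120 × (-17.2) = 4336 ft.
Field Y: ISA temp = 11.6°C, deviation +1.4°C, DA = 1700 + 120 × 1.4 = 1868 ft.
Field X is higher by 4336 − 1868 = 2468 ft.

Field X by 2468 ft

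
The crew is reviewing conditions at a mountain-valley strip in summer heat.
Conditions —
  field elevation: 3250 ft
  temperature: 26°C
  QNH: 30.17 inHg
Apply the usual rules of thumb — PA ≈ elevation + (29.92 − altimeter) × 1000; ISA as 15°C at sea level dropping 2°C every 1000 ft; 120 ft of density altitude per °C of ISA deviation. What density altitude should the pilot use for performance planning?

Pressure altitude = 3250 + (29.92 − 30.17) × 1000 = 3250 + (-250) = 3000 ft.
ISA temperature at 3000 ft = 15 − 2 × (3000/1000) = 9°C.
ISA deviation = 26 − 9 = +17°C.
Density altitude = 3000 + 120 × (17) = 5040 ft.

5040 ft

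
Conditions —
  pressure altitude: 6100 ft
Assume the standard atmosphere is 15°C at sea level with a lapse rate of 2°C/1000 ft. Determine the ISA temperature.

ISA temperature = 15 − 2 × (6100/1000) = 15 − 12.2 = 2.8°C.

2.8°C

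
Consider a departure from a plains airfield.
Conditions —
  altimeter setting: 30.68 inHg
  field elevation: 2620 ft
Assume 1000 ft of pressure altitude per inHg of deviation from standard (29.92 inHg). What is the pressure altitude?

Pressure correction = (29.92 − 30.68) × 1000 = -760 ft.
Pressure altitude = 2620 + (-760) = 1860 ft.

1860 ft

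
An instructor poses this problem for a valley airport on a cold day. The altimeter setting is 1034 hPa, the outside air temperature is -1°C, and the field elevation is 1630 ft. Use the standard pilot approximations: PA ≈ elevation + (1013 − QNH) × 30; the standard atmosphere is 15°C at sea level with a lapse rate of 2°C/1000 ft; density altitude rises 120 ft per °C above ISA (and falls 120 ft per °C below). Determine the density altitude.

Pressure altitude = 1630 + (1013 − 1034) × 30 = 1630 + (-630) = 1000 ft.
ISA temperature at 1000 ft = 15 − 2 × (1000/1000) = 13°C.
ISA deviation = -1 − 13 = -14°C.
Density altitude = 1000 + 120 × (-14) = -680 ft.

-680 ft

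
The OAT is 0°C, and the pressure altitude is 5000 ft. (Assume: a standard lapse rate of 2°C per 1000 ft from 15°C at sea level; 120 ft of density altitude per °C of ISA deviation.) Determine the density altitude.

4400 ft

ISA temperature at 5000 ft = 15 − 2 × (5000/1000) = 5°C.
ISA deviation = 0 − 5 = -5°C.
Density altitude = 5000 + 120 × (-5) = 5000 + (-600) = 4400 ft.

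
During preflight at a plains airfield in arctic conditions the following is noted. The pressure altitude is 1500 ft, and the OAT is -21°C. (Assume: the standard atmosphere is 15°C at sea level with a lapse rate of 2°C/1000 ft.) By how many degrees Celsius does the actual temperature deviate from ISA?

ISA-33°C

ISA temperature at 1500 ft = 15 − 2 × (1500/1000) = 12°C.
Deviation = OAT − ISA = -21 − 12 = -33°C.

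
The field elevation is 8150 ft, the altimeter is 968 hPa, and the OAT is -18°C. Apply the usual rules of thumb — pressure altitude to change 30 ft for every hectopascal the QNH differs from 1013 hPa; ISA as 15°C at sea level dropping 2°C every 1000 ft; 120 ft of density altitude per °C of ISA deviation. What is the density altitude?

Pressure altitude = 8150 + (1013 − 968) × 30 = 8150 + (+1350) = 9500 ft.
ISA temperature at 9500 ft = 15 − 2 × (9500/1000) = -4°C.
ISA deviation = -18 − (-4) = -14°C.
Density altitude = 9500 + 120 × (-14) = 7820 ft.

7820 ft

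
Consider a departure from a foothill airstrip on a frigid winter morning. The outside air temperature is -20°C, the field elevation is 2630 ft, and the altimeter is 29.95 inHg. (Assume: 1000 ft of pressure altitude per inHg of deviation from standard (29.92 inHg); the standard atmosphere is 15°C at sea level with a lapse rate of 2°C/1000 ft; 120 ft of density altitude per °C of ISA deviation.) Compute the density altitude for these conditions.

-976 ft

Pressure altitude = 2630 + (29.92 − 29.95) × 1000 = 2630 + (-30) = 2600 ft.
ISA temperature at 2600 ft = 15 − 2 × (2600/1000) = 9.8°C.
ISA deviation = -20 − 9.8 = -29.8°C.
Density altitude = 2600 + 120 × (-29.8) = -976 ft.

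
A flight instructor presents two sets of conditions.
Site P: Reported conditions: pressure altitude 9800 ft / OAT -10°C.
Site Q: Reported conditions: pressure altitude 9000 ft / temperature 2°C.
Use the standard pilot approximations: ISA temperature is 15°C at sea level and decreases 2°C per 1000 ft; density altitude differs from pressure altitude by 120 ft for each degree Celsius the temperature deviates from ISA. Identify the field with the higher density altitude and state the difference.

Site P: ISA temp = -4.6°C, deviation -5.4°C, DA = 9800 + 120 × (-5.4) = 9152 ft.
Site Q: ISA temp = -3°C, deviation +5°C, DA = 9000 + 120 × 5 = 9600 ft.
Site Q is higher by 9600 − 9152 = 448 ft.

Site Q by 448 ft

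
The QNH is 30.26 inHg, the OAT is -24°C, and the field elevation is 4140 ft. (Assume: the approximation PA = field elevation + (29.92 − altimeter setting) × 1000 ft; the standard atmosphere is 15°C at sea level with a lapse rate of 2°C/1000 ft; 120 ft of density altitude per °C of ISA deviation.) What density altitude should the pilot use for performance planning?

Pressure altitude = 4140 + (29.92 − 30.26) × 1000 = 4140 + (-340) = 3800 ft.
ISA temperature at 3800 ft = 15 − 2 × (3800/1000) = 7.4°C.
ISA deviation = -24 − 7.4 = -31.4°C.
Density altitude = 3800 + 120 × (-31.4) = 32 ft.

32 ft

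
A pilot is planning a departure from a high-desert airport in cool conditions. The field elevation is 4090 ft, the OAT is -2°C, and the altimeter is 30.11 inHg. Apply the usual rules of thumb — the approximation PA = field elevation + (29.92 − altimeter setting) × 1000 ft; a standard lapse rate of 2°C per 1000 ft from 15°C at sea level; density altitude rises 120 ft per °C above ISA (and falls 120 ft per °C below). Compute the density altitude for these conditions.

Pressure altitude = 4090 + (29.92 − 30.11) × 1000 = 4090 + (-190) = 3900 ft.
ISA temperature at 3900 ft = 15 − 2 × (3900/1000) = 7.2°C.
ISA deviation = -2 − 7.2 = -9.2°C.
Density altitude = 3900 + 120 × (-9.2) = 2796 ft.

2796 ft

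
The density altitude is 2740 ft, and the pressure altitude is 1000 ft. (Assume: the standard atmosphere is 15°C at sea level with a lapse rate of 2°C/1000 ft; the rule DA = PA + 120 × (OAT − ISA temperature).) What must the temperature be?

Density altitude − pressure altitude = 2740 − 1000 = +1740 ft.
At 120 ft/°C that is an ISA deviation of 1740/120 = +14.5°C.
ISA temperature at 1000 ft = 15 − 2 × (1000/1000) = 13°C.
OAT = ISA + deviation = 13 + (+14.5) = 27.5°C.

27.5°C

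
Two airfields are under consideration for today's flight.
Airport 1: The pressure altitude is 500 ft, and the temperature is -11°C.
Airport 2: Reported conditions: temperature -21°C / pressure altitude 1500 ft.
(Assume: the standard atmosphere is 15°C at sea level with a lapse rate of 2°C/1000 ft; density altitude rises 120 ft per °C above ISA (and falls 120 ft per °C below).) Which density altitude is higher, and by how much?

Airport 1: ISA temp = 14°C, deviation -25°C, DA = 500 + 120 × (-25) = -2500 ft.
Airport 2: ISA temp = 12°C, deviation -33°C, DA = 1500 + 120 × (-33) = -2460 ft.
Airport 2 is higher by -2460 − (-2500) = 40 ft.

Airport 2 by 40 ft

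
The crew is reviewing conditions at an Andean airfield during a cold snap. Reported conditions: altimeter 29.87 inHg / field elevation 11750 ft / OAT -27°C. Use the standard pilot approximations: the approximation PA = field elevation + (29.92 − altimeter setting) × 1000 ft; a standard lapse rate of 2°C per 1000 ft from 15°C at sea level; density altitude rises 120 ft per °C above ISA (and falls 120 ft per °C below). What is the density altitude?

Pressure altitude = 11750 + (29.92 − 29.87) × 1000 = 11750 + (+50) = 11800 ft.
ISA temperature at 11800 ft = 15 − 2 × (11800/1000) = -8.6°C.
ISA deviation = -27 − (-8.6) = -18.4°C.
Density altitude = 11800 + 120 × (-18.4) = 9592 ft.

9592 ft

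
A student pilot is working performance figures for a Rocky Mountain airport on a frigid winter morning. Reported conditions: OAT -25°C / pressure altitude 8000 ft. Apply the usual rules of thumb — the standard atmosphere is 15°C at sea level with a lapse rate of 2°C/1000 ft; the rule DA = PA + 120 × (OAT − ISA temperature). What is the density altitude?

5120 ft

ISA temperature at 8000 ft = 15 − 2 × (8000/1000) = -1°C.
ISA deviation = -25 − (-1) = -24°C.
Density altitude = 8000 + 120 × (-24) = 8000 + (-2880) = 5120 ft.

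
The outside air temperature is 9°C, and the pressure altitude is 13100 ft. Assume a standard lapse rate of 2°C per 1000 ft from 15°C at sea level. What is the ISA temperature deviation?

ISA+20.2°C

ISA temperature at 13100 ft = 15 − 2 × (13100/1000) = -11.2°C.
Deviation = OAT − ISA = 9 − (-11.2) = +20.2°C.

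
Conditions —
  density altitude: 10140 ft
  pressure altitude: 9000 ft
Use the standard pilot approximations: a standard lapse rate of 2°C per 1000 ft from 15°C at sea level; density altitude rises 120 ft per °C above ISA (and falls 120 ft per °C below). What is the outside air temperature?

6.5°C

Density altitude − pressure altitude = 10140 − 9000 = +1140 ft.
At 120 ft/°C that is an ISA deviation of 1140/120 = +9.5°C.
ISA temperature at 9000 ft = 15 − 2 × (9000/1000) = -3°C.
OAT = ISA + deviation = -3 + (+9.5) = 6.5°C.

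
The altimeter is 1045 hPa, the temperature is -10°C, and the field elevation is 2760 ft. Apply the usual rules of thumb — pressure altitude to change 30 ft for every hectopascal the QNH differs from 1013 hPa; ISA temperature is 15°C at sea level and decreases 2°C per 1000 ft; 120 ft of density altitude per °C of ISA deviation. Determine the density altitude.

Pressure altitude = 2760 + (1013 − 1045) × 30 = 2760 + (-960) = 1800 ft.
ISA temperature at 1800 ft = 15 − 2 × (1800/1000) = 11.4°C.
ISA deviation = -10 − 11.4 = -21.4°C.
Density altitude = 1800 + 120 × (-21.4) = -768 ft.

-768 ft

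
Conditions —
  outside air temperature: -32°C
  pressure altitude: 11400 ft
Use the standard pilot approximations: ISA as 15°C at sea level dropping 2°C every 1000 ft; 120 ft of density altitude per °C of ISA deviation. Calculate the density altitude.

ISA temperature at 11400 ft = 15 − 2 × (11400/1000) = -7.8°C.
ISA deviation = -32 − (-7.8) = -24.2°C.
Density altitude = 11400 + 120 × (-24.2) = 11400 + (-2904) = 8496 ft.

8496 ft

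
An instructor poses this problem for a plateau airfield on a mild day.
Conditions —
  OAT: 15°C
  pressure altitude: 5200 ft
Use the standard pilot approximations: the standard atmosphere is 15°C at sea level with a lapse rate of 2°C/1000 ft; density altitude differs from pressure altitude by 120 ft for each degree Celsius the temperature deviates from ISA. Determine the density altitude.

ISA temperature at 5200 ft = 15 − 2 × (5200/1000) = 4.6°C.
ISA deviation = 15 − 4.6 = +10.4°C.
Density altitude = 5200 + 120 × (10.4) = 5200 + (+1248) = 6448 ft.

6448 ft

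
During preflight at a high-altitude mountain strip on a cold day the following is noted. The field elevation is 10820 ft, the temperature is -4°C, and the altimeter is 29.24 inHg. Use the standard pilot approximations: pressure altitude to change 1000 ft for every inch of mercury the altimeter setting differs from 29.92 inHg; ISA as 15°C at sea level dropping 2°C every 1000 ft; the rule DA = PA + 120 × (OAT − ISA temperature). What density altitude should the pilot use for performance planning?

Pressure altitude = 10820 + (29.92 − 29.24) × 1000 = 10820 + (+680) = 11500 ft.
ISA temperature at 11500 ft = 15 − 2 × (11500/1000) = -8°C.
ISA deviation = -4 − (-8) = +4°C.
Density altitude = 11500 + 120 × (4) = 11980 ft.

11980 ft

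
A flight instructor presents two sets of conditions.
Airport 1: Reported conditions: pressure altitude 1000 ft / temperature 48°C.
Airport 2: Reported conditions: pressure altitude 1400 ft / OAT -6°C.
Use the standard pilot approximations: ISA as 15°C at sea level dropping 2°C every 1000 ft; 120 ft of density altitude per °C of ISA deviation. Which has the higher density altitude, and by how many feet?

Airport 1 by 5984 ft

Airport 1: ISA temp = 13°C, deviation +35°C, DA = 1000 + 120 × 35 = 5200 ft.
Airport 2: ISA temp = 12.2°C, deviation -18.2°C, DA = 1400 + 120 × (-18.2) = -784 ft.
Airport 1 is higher by 5200 − (-784) = 5984 ft.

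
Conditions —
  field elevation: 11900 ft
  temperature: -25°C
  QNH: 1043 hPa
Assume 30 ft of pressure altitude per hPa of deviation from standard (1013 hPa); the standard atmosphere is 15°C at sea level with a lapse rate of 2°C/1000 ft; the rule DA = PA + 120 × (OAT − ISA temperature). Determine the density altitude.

8840 ft

Pressure altitude = 11900 + (1013 − 1043) × 30 = 11900 + (-900) = 11000 ft.
ISA temperature at 11000 ft = 15 − 2 × (11000/1000) = -7°C.
ISA deviation = -25 − (-7) = -18°C.
Density altitude = 11000 + 120 × (-18) = 8840 ft.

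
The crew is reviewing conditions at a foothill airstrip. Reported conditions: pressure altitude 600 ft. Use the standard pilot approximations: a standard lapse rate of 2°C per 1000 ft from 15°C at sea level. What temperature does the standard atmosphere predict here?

ISA temperature = 15 − 2 × (600/1000) = 15 − 1.2 = 13.8°C.

13.8°C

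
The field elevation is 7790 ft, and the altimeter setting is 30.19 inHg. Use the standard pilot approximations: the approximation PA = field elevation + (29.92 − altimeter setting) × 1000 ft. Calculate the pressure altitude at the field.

Pressure correction = (29.92 − 30.19) × 1000 = -270 ft.
Pressure altitude = 7790 + (-270) = 7520 ft.

7520 ft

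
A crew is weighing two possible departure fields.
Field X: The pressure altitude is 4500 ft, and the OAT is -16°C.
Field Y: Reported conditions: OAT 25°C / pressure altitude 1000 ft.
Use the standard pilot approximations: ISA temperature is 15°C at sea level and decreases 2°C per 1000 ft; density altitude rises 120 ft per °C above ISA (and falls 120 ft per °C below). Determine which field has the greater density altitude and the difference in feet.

Field X: ISA temp = 6°C, deviation -22°C, DA = 4500 + 120 × (-22) = 1860 ft.
Field Y: ISA temp = 13°C, deviation +12°C, DA = 1000 + 120 × 12 = 2440 ft.
Field Y is higher by 2440 − 1860 = 580 ft.

Field Y by 580 ft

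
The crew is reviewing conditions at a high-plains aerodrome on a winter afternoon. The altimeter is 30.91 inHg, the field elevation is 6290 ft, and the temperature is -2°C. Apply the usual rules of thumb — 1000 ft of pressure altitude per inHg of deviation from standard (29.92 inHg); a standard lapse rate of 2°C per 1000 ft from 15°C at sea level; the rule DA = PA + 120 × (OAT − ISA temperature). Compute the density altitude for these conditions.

4532 ft

Pressure altitude = 6290 + (29.92 − 30.91) × 1000 = 6290 + (-990) = 5300 ft.
ISA temperature at 5300 ft = 15 − 2 × (5300/1000) = 4.4°C.
ISA deviation = -2 − 4.4 = -6.4°C.
Density altitude = 5300 + 120 × (-6.4) = 4532 ft.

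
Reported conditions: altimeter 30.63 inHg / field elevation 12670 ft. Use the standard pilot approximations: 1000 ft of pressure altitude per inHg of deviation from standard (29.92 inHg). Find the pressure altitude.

11960 ft

Pressure correction = (29.92 − 30.63) × 1000 = -710 ft.
Pressure altitude = 12670 + (-710) = 11960 ft.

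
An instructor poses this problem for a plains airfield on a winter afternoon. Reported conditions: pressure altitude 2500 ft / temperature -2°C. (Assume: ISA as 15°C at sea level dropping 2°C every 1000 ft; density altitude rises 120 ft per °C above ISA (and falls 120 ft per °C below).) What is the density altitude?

ISA temperature at 2500 ft = 15 − 2 × (2500/1000) = 10°C.
ISA deviation = -2 − 10 = -12°C.
Density altitude = 2500 + 120 × (-12) = 2500 + (-1440) = 1060 ft.

1060 ft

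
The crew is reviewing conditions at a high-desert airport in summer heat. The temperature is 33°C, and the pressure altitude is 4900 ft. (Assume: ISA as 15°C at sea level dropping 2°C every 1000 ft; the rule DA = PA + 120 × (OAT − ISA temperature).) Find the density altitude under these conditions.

8236 ft

ISA temperature at 4900 ft = 15 − 2 × (4900/1000) = 5.2°C.
ISA deviation = 33 − 5.2 = +27.8°C.
Density altitude = 4900 + 120 × (27.8) = 4900 + (+3336) = 8236 ft.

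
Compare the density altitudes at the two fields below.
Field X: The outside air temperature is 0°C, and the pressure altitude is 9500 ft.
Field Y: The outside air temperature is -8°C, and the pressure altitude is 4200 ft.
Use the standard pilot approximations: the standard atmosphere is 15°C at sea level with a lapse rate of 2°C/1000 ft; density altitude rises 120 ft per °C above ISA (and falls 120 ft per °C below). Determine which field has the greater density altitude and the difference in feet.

Field X by 7532 ft

Field X: ISA temp = -4°C, deviation +4°C, DA = 9500 + 120 × 4 = 9980 ft.
Field Y: ISA temp = 6.6°C, deviation -14.6°C, DA = 4200 + 120 × (-14.6) = 2448 ft.
Field X is higher by 9980 − 2448 = 7532 ft.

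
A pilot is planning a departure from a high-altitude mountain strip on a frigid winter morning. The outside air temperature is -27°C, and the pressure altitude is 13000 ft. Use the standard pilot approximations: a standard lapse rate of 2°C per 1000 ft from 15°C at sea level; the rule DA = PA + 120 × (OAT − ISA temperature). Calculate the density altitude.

11080 ft

ISA temperature at 13000 ft = 15 − 2 × (13000/1000) = -11°C.
ISA deviation = -27 − (-11) = -16°C.
Density altitude = 13000 + 120 × (-16) = 13000 + (-1920) = 11080 ft.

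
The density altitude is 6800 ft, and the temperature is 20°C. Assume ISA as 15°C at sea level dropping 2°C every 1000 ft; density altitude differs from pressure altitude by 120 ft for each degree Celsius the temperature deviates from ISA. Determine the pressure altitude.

5000 ft

DA = PA + 120 × (OAT − (15 − 2·PA/1000)) = PA + 120·OAT − 1800 + 0.24·PA = 1.24·PA + 120·OAT − 1800.
So 1.24·PA = 6800 − 120 × 20 + 1800 = 6200.
PA = 6200 / 1.24 = 5000 ft.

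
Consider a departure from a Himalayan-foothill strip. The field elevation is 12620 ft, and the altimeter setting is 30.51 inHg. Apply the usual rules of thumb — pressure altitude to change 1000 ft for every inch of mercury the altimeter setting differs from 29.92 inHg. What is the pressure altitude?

Pressure correction = (29.92 − 30.51) × 1000 = -590 ft.
Pressure altitude = 12620 + (-590) = 12030 ft.

12030 ft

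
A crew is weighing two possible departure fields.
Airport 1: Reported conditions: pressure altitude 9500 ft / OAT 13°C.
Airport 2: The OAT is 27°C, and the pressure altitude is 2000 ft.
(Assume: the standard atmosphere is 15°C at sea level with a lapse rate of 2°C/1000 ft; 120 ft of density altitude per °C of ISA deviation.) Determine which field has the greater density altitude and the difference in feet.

Airport 1: ISA temp = -4°C, deviation +17°C, DA = 9500 + 120 × 17 = 11540 ft.
Airport 2: ISA temp = 11°C, deviation +16°C, DA = 2000 + 120 × 16 = 3920 ft.
Airport 1 is higher by 11540 − 3920 = 7620 ft.

Airport 1 by 7620 ft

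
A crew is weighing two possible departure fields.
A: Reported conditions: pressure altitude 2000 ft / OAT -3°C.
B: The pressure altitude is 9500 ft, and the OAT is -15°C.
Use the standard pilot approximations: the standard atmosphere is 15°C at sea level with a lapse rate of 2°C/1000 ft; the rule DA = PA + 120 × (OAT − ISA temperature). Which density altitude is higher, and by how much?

B by 7860 ft

A: ISA temp = 11°C, deviation -14°C, DA = 2000 + 120 × (-14) = 320 ft.
B: ISA temp = -4°C, deviation -11°C, DA = 9500 + 120 × (-11) = 8180 ft.
B is higher by 8180 − 320 = 7860 ft.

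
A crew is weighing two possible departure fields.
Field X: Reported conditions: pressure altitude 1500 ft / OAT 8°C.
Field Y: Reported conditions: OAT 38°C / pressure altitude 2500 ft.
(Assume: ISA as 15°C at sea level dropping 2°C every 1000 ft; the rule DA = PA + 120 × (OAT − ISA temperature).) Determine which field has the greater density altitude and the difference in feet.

Field Y by 4840 ft

Field X: ISA temp = 12°C, deviation -4°C, DA = 1500 + 120 × (-4) = 1020 ft.
Field Y: ISA temp = 10°C, deviation +28°C, DA = 2500 + 120 × 28 = 5860 ft.
Field Y is higher by 5860 − 1020 = 4840 ft.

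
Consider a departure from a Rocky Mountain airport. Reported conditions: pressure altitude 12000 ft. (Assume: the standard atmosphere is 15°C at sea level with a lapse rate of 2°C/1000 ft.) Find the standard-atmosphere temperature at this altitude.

-9°C

ISA temperature = 15 − 2 × (12000/1000) = 15 − 24 = -9°C.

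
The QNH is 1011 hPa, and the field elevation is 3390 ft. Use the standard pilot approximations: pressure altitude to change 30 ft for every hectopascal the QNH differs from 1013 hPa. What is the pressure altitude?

Pressure correction = (1013 − 1011) × 30 = +60 ft.
Pressure altitude = 3390 + (+60) = 3450 ft.

3450 ft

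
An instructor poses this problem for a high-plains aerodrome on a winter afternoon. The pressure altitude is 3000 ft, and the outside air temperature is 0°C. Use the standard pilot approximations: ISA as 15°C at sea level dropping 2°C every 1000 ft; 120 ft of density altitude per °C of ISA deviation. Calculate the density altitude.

1920 ft

ISA temperature at 3000 ft = 15 − 2 × (3000/1000) = 9°C.
ISA deviation = 0 − 9 = -9°C.
Density altitude = 3000 + 120 × (-9) = 3000 + (-1080) = 1920 ft.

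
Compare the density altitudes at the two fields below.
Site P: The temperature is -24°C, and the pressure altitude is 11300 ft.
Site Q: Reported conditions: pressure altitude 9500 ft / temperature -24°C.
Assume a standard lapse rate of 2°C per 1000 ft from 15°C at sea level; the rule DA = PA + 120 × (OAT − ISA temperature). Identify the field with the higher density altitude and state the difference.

Site P by 2232 ft

Site P: ISA temp = -7.6°C, deviation -16.4°C, DA = 11300 + 120 × (-16.4) = 9332 ft.
Site Q: ISA temp = -4°C, deviation -20°C, DA = 9500 + 120 × (-20) = 7100 ft.
Site P is higher by 9332 − 7100 = 2232 ft.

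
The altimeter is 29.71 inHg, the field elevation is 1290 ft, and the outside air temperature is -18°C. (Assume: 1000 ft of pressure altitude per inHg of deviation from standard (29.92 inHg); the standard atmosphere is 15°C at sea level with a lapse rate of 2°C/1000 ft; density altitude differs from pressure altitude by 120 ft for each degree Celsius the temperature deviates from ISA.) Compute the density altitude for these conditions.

Pressure altitude = 1290 + (29.92 − 29.71) × 1000 = 1290 + (+210) = 1500 ft.
ISA temperature at 1500 ft = 15 − 2 × (1500/1000) = 12°C.
ISA deviation = -18 − 12 = -30°C.
Density altitude = 1500 + 120 × (-30) = -2100 ft.

-2100 ft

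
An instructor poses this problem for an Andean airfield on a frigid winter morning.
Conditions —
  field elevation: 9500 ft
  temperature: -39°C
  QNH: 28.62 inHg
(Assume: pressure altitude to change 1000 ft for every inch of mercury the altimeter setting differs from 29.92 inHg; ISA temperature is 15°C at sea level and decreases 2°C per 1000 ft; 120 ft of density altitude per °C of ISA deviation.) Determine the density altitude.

6912 ft

Pressure altitude = 9500 + (29.92 − 28.62) × 1000 = 9500 + (+1300) = 10800 ft.
ISA temperature at 10800 ft = 15 − 2 × (10800/1000) = -6.6°C.
ISA deviation = -39 − (-6.6) = -32.4°C.
Density altitude = 10800 + 120 × (-32.4) = 6912 ft.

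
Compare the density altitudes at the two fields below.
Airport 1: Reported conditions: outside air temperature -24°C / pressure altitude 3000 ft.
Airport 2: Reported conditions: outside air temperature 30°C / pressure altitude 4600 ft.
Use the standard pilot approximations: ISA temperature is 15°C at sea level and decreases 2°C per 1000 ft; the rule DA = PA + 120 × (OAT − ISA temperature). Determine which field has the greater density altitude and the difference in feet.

Airport 1: ISA temp = 9°C, deviation -33°C, DA = 3000 + 120 × (-33) = -960 ft.
Airport 2: ISA temp = 5.8°C, deviation +24.2°C, DA = 4600 + 120 × 24.2 = 7504 ft.
Airport 2 is higher by 7504 − (-960) = 8464 ft.

Airport 2 by 8464 ft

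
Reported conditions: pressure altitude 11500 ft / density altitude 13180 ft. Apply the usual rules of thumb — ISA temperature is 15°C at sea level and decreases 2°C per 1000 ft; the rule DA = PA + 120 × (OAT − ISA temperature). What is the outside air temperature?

6°C

Density altitude − pressure altitude = 13180 − 11500 = +1680 ft.
At 120 ft/°C that is an ISA deviation of 1680/120 = +14°C.
ISA temperature at 11500 ft = 15 − 2 × (11500/1000) = -8°C.
OAT = ISA + deviation = -8 + (+14) = 6°C.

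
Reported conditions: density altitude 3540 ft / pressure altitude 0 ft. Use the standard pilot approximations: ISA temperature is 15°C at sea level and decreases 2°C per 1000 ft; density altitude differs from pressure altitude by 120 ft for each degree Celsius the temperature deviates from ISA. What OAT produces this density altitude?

Density altitude − pressure altitude = 3540 − 0 = +3540 ft.
At 120 ft/°C that is an ISA deviation of 3540/120 = +29.5°C.
ISA temperature at 0 ft = 15 − 2 × (0/1000) = 15°C.
OAT = ISA + deviation = 15 + (+29.5) = 44.5°C.

44.5°C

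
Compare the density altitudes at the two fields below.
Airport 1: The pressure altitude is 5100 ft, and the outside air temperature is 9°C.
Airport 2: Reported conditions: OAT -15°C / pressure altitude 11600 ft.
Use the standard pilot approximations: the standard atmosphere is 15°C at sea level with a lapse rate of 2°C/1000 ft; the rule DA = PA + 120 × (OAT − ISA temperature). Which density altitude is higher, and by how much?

Airport 2 by 5180 ft

Airport 1: ISA temp = 4.8°C, deviation +4.2°C, DA = 5100 + 120 × 4.2 = 5604 ft.
Airport 2: ISA temp = -8.2°C, deviation -6.8°C, DA = 11600 + 120 × (-6.8) = 10784 ft.
Airport 2 is higher by 10784 − 5604 = 5180 ft.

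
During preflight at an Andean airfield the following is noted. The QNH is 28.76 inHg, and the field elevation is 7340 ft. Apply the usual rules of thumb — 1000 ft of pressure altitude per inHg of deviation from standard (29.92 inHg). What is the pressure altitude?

8500 ft

Pressure correction = (29.92 − 28.76) × 1000 = +1160 ft.
Pressure altitude = 7340 + (+1160) = 8500 ft.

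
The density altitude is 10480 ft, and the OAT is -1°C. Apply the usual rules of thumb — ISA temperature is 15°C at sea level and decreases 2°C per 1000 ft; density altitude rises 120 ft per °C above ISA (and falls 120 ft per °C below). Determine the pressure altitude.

10000 ft

DA = PA + 120 × (OAT − (15 − 2·PA/1000)) = PA + 120·OAT − 1800 + 0.24·PA = 1.24·PA + 120·OAT − 1800.
So 1.24·PA = 10480 − 120 × (-1) + 1800 = 12400.
PA = 12400 / 1.24 = 10000 ft.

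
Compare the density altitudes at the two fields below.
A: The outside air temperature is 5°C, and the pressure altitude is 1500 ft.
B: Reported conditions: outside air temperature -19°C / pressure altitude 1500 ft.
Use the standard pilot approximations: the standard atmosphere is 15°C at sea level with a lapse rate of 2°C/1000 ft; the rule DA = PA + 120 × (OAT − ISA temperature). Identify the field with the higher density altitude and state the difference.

A: ISA temp = 12°C, deviation -7°C, DA = 1500 + 120 × (-7) = 660 ft.
B: ISA temp = 12°C, deviation -31°C, DA = 1500 + 120 × (-31) = -2220 ft.
A is higher by 660 − (-2220) = 2880 ft.

A by 2880 ft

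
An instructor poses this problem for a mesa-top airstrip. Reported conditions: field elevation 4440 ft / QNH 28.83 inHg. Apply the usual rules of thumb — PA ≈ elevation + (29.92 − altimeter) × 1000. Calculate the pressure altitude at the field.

Pressure correction = (29.92 − 28.83) × 1000 = +1090 ft.
Pressure altitude = 4440 + (+1090) = 5530 ft.

5530 ft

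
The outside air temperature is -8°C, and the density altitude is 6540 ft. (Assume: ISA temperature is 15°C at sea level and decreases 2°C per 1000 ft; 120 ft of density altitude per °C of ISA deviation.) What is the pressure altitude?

DA = PA + 120 × (OAT − (15 − 2·PA/1000)) = PA + 120·OAT − 1800 + 0.24·PA = 1.24·PA + 120·OAT − 1800.
So 1.24·PA = 6540 − 120 × (-8) + 1800 = 9300.
PA = 9300 / 1.24 = 7500 ft.

7500 ft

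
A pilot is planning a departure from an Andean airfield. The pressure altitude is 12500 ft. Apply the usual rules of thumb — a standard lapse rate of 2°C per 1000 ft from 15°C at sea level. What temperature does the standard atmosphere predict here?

-10°C

ISA temperature = 15 − 2 × (12500/1000) = 15 − 25 = -10°C.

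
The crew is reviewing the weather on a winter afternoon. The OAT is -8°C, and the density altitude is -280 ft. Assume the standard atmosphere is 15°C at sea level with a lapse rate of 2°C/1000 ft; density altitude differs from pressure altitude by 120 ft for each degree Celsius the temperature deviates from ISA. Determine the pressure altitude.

2000 ft

DA = PA + 120 × (OAT − (15 − 2·PA/1000)) = PA + 120·OAT − 1800 + 0.24·PA = 1.24·PA + 120·OAT − 1800.
So 1.24·PA = -280 − 120 × (-8) + 1800 = 2480.
PA = 2480 / 1.24 = 2000 ft.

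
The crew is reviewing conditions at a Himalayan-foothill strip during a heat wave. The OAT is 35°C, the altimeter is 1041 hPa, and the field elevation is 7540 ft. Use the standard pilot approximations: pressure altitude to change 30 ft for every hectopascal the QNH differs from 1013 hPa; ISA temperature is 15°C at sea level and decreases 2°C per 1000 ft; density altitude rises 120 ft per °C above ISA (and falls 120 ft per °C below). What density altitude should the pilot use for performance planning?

10708 ft

Pressure altitude = 7540 + (1013 − 1041) × 30 = 7540 + (-840) = 6700 ft.
ISA temperature at 6700 ft = 15 − 2 × (6700/1000) = 1.6°C.
ISA deviation = 35 − 1.6 = +33.4°C.
Density altitude = 6700 + 120 × (33.4) = 10708 ft.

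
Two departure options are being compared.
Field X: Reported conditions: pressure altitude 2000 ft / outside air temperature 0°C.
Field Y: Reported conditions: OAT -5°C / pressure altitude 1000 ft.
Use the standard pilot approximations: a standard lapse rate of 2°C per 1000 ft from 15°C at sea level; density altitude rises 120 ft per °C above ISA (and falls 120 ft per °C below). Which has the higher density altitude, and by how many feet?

Field X: ISA temp = 11°C, deviation -11°C, DA = 2000 + 120 × (-11) = 680 ft.
Field Y: ISA temp = 13°C, deviation -18°C, DA = 1000 + 120 × (-18) = -1160 ft.
Field X is higher by 680 − (-1160) = 1840 ft.

Field X by 1840 ft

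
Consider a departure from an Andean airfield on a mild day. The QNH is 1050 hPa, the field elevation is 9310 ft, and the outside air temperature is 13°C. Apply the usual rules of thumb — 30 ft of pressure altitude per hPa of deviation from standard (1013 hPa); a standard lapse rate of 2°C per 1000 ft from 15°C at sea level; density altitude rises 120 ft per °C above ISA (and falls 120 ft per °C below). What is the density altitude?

9928 ft

Pressure altitude = 9310 + (1013 − 1050) × 30 = 9310 + (-1110) = 8200 ft.
ISA temperature at 8200 ft = 15 − 2 × (8200/1000) = -1.4°C.
ISA deviation = 13 − (-1.4) = +14.4°C.
Density altitude = 8200 + 120 × (14.4) = 9928 ft.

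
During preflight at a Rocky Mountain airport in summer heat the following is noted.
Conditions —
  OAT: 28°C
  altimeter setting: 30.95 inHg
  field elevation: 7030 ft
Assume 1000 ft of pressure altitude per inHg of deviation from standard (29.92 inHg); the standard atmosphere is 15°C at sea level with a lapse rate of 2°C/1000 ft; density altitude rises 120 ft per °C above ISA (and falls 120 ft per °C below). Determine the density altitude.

Pressure altitude = 7030 + (29.92 − 30.95) × 1000 = 7030 + (-1030) = 6000 ft.
ISA temperature at 6000 ft = 15 − 2 × (6000/1000) = 3°C.
ISA deviation = 28 − 3 = +25°C.
Density altitude = 6000 + 120 × (25) = 9000 ft.

9000 ft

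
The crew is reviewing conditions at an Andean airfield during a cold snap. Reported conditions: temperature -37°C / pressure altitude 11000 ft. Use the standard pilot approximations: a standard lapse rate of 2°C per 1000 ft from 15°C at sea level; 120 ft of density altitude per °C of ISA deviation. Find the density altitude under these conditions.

7400 ft

ISA temperature at 11000 ft = 15 − 2 × (11000/1000) = -7°C.
ISA deviation = -37 − (-7) = -30°C.
Density altitude = 11000 + 120 × (-30) = 11000 + (-3600) = 7400 ft.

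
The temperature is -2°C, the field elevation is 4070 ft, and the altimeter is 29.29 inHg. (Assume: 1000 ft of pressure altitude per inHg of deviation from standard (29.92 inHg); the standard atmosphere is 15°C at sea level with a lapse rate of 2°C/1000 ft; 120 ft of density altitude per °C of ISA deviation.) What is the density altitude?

Pressure altitude = 4070 + (29.92 − 29.29) × 1000 = 4070 + (+630) = 4700 ft.
ISA temperature at 4700 ft = 15 − 2 × (4700/1000) = 5.6°C.
ISA deviation = -2 − 5.6 = -7.6°C.
Density altitude = 4700 + 120 × (-7.6) = 3788 ft.

3788 ft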